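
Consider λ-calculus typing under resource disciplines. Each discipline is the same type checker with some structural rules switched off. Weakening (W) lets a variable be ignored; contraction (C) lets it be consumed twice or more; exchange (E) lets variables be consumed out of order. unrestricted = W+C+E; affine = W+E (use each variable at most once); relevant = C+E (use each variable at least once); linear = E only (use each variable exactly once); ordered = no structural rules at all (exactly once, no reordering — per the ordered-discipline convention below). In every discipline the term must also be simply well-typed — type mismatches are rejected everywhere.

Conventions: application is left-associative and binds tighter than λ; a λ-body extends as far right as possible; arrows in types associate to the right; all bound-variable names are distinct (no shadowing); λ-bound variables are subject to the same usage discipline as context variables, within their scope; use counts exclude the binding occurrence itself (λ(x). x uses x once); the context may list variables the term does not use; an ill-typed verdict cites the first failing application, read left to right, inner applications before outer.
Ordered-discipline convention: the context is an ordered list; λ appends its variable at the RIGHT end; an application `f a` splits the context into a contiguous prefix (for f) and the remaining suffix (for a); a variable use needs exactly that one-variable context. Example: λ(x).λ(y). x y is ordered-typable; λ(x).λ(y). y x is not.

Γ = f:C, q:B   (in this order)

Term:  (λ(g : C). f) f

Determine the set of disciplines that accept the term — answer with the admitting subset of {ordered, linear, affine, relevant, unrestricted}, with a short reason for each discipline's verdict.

admitting disciplines: unrestricted
variable uses: f=2; q=0; g (bound)=0
use order (left to right): f, f
typing: the term checks, with type C
ordered ✗ (repeated use of f ×2; unused: q, g — weakening required)
linear ✗ (repeated use of f ×2; unused: q, g — weakening required)
affine ✗ (repeated use of f ×2)
relevant ✗ (unused: q, g — weakening required)
unrestricted ✓ (type-checks (C) and nothing is barred)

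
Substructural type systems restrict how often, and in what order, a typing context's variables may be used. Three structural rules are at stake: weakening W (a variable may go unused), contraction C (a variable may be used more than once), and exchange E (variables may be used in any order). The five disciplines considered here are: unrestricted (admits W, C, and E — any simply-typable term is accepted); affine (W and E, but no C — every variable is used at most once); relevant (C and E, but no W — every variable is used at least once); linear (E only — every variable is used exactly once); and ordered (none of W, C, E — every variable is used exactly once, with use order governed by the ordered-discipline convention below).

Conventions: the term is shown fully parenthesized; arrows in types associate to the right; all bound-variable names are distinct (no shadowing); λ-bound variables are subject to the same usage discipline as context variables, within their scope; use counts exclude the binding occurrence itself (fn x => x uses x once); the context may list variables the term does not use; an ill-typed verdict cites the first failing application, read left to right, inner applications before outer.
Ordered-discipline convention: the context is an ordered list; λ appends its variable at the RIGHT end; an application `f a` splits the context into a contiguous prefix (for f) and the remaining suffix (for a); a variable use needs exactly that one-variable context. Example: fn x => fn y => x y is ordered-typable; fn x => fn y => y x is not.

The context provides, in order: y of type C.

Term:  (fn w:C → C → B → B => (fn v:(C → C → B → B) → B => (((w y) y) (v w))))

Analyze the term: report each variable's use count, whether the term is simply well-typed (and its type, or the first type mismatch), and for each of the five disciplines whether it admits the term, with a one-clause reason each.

counts: y ×2; w (bound) ×2; v (bound) ×1
order of uses: w, y, y, v, w
typing: well-typed at (C → C → B → B) → ((C → C → B → B) → B) → B
ordered: ✗ — y ×2, w ×2 used more than once (contraction)
linear: ✗ — y ×2, w ×2 used more than once (contraction)
affine: ✗ — y ×2, w ×2 used more than once (contraction)
relevant: ✓ — at least one use each (y, w, v)
unrestricted: ✓ — type-checks ((C → C → B → B) → ((C → C → B → B) → B) → B) and nothing is barred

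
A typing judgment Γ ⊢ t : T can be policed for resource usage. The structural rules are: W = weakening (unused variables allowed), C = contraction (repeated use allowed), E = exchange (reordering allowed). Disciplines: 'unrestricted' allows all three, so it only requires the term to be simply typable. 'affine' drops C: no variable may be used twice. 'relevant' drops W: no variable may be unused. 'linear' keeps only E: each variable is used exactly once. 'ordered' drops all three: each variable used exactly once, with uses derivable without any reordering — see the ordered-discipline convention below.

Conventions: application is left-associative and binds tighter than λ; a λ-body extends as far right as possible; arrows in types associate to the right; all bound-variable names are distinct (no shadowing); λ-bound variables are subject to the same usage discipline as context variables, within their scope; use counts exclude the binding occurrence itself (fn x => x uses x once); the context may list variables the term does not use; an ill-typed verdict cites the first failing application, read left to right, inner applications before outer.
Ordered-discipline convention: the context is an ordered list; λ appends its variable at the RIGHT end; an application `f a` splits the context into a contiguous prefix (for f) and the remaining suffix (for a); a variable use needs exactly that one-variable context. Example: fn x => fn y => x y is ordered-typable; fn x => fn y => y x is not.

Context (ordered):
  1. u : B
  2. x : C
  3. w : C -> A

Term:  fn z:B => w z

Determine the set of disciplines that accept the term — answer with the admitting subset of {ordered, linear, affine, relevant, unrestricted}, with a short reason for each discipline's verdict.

admitted by: none
counts: u: 0; x: 0; w: 1; z (λ-bound): 1
left-to-right use order: w, z
typing: ill-typed: a function awaiting C gets B
ordered: ✗, the type mismatch rejects it
linear: ✗, not simply typable
affine: ✗, fails simple typing
relevant: ✗, a type mismatch blocks all five
unrestricted: ✗, the type mismatch rejects it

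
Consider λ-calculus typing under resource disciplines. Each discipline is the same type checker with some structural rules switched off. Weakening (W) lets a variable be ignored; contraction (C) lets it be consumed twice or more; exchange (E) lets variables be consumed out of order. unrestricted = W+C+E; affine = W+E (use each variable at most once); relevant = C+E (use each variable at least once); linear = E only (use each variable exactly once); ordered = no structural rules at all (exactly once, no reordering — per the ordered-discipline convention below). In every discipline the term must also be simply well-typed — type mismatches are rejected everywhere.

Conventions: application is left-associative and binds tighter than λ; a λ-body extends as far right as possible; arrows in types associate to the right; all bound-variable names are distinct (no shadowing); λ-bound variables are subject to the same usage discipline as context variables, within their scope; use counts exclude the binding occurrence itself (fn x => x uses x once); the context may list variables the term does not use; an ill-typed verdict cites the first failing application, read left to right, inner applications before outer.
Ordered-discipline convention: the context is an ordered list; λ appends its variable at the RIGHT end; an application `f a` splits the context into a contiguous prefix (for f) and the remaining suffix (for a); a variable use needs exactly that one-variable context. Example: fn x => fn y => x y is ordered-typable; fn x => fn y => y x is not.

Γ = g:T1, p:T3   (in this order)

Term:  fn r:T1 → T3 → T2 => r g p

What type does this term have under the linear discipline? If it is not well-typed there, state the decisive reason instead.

term : (T1 → T3 → T2) → T2
counts: g: 1×, p: 1×, r [bound]: 1×
use order (left to right): r, g, p
typing: ✓ — (T1 → T3 → T2) → T2
all disciplines: ordered ✗; linear ✓; affine ✓; relevant ✓; unrestricted ✓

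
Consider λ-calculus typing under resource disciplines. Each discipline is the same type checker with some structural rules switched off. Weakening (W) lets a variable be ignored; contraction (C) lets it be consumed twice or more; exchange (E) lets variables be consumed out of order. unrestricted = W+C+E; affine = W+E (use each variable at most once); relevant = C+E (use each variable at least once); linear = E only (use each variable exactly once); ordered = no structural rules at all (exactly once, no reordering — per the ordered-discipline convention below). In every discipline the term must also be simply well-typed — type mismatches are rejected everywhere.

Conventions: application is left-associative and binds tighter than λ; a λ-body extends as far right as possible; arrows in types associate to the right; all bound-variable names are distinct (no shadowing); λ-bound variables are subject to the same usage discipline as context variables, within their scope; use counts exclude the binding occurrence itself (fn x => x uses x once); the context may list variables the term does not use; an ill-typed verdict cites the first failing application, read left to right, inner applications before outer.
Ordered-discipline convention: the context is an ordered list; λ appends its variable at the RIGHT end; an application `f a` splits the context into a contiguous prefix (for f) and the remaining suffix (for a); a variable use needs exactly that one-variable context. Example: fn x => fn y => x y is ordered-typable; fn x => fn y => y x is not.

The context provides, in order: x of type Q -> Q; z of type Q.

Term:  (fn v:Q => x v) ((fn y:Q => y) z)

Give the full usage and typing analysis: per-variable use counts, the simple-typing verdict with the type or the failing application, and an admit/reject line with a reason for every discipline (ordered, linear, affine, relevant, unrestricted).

usage: x=1, z=1, v (λ-bound)=1, y (λ-bound)=1
left-to-right use order: x, v, y, z
typing: ✓ — Q
ordered: ✓ — single-use (x, z, v, y), ordered derivation ok
linear: ✓ — each of x, z, v, y used exactly once
affine: ✓ — at most one use each (x, z, v, y)
relevant: ✓ — every one of x, z, v, y appears
unrestricted: ✓ — type-checks (Q) and nothing is barred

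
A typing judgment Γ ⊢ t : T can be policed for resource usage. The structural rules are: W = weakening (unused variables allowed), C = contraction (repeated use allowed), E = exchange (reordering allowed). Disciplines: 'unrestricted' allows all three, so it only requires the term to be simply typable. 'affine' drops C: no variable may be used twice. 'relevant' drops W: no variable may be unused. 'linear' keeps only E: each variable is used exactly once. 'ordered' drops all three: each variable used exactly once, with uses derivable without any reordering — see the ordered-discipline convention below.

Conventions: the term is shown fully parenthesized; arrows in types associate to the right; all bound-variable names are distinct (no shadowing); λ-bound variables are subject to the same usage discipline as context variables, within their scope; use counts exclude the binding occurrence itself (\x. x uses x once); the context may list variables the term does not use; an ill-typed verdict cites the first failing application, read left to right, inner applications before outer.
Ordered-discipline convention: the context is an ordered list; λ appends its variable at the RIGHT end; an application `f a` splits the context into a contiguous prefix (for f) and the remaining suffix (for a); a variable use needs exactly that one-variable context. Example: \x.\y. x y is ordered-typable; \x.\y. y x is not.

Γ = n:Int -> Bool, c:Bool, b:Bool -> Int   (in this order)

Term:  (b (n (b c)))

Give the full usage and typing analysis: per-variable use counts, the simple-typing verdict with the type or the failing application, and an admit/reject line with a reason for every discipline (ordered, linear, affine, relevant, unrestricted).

variable uses: n ×1, c ×1, b ×2
left-to-right use order: b, n, b, c
typing: well-typed — term : Int
ordered: ✗ — b ×2 used more than once (contraction)
linear: ✗ — b ×2 used more than once (contraction)
affine: ✗ — b ×2 used more than once (contraction)
relevant: ✓ — none of n, c, b goes unused
unrestricted: ✓ — simply typable at Int; W, C, E all held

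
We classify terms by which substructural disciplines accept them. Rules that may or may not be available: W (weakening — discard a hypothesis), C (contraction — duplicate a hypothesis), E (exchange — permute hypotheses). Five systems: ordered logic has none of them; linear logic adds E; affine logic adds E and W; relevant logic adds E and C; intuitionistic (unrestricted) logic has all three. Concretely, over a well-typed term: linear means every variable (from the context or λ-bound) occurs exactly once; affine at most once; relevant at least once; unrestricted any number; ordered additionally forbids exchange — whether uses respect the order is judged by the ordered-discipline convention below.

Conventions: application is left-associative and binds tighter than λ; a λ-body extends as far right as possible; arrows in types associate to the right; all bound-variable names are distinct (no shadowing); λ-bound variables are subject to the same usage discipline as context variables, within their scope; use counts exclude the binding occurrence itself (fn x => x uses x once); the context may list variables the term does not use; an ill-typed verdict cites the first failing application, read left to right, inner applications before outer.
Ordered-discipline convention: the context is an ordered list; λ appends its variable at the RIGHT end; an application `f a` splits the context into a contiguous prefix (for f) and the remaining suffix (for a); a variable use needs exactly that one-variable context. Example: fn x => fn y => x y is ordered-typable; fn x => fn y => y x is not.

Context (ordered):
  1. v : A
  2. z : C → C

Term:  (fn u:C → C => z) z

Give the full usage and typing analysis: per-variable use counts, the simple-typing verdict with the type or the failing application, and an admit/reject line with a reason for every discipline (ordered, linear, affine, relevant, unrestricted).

use counts: v: 0×, z: 2×, u (λ-bound): 0×
use order (left to right): z, z
typing: well-typed — term : C → C
ordered: ✗, z ×2 used more than once (contraction); v, u never used (weakening)
linear: ✗, z ×2 used more than once (contraction); v, u never used (weakening)
affine: ✗, z ×2 used more than once (contraction)
relevant: ✗, v, u never used (weakening)
unrestricted: ✓, simply typable at C → C; W, C, E all held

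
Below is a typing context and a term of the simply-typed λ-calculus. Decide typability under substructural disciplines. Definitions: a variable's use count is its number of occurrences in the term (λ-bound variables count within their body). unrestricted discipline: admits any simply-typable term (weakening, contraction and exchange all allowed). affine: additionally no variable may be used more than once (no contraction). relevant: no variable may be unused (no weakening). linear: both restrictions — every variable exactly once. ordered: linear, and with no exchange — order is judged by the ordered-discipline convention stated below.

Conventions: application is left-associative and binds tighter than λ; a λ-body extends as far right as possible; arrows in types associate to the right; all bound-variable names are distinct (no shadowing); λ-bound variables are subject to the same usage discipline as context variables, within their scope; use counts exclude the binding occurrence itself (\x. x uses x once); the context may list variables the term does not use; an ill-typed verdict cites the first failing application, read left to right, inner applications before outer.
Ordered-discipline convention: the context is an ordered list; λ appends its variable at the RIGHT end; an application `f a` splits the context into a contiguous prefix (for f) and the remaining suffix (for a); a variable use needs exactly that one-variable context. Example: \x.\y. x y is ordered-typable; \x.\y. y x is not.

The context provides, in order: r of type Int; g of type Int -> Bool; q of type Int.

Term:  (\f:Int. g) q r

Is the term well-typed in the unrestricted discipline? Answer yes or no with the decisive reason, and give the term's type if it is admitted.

yes — type-checks (Bool) and nothing is barred; term : Bool
use counts: r ×1, g ×1, q ×1, f (bound) ×0
uses in reading order: g, q, r
typing: ✓ — Bool
summary: ordered ✗; linear ✗; affine ✓; relevant ✗; unrestricted ✓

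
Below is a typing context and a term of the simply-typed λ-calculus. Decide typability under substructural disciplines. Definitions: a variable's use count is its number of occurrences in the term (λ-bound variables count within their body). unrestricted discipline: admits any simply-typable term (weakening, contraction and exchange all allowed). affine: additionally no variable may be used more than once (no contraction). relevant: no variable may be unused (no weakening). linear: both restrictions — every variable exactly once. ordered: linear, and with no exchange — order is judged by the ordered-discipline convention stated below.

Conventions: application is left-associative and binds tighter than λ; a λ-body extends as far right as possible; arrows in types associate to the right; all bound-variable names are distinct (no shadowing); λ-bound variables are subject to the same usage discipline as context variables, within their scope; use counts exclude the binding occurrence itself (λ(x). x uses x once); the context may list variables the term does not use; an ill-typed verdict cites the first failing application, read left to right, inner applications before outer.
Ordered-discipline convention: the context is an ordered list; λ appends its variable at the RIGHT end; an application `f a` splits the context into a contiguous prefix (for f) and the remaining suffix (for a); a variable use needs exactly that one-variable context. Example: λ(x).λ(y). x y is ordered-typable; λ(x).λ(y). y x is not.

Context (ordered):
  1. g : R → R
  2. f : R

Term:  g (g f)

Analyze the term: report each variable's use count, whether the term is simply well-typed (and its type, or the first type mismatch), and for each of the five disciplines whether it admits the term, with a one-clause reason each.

counts: g=2; f=1
uses in reading order: g, g, f
typing: ✓ — R
ordered: ✗ — g ×2 used more than once (contraction)
linear: ✗ — g ×2 used more than once (contraction)
affine: ✗ — g ×2 used more than once (contraction)
relevant: ✓ — at least one use each (g, f)
unrestricted: ✓ — well-typed at R; no restrictions here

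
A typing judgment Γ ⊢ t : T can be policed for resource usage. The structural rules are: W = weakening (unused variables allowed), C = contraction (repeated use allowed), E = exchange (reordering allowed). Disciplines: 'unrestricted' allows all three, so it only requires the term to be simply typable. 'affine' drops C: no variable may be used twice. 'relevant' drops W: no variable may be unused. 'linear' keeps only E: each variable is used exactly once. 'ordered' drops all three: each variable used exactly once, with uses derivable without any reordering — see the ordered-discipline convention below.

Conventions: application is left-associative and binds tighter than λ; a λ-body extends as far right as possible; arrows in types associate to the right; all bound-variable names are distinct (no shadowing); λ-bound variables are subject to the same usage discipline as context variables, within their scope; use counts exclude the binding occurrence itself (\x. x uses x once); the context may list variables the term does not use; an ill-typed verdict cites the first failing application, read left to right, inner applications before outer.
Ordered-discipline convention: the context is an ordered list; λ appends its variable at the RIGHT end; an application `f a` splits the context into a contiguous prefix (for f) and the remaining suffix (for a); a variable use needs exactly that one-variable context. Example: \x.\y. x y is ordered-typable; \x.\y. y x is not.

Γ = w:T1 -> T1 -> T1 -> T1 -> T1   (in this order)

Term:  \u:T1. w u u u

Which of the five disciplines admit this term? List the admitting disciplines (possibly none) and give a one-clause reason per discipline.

admitting disciplines: relevant, unrestricted
usage: w ×1; u (λ-bound) ×3
left-to-right use order: w, u, u, u
typing: the term checks, with type T1 -> T1 -> T1
ordered: ✗, repeated use of u ×3
linear: ✗, repeated use of u ×3
affine: ✗, repeated use of u ×3
relevant: ✓, every one of w, u appears
unrestricted: ✓, well-typed at T1 -> T1 -> T1; no restrictions here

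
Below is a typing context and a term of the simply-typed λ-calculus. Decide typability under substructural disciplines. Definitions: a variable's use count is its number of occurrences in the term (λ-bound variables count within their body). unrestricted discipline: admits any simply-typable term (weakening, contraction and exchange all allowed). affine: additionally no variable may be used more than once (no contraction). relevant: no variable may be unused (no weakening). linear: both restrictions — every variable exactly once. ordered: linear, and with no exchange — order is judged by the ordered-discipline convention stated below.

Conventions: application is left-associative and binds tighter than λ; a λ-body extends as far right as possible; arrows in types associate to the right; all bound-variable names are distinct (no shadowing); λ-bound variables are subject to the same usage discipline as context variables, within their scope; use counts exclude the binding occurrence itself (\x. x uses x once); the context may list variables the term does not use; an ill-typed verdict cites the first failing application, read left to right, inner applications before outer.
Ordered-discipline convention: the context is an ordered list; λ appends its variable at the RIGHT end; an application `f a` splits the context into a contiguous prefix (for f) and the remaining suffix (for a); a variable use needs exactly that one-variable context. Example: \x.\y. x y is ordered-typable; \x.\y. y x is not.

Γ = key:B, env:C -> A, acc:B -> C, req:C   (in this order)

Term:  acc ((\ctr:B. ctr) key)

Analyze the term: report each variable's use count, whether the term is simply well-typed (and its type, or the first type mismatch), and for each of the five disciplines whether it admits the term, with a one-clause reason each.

usage: key: 1×, env: 0×, acc: 1×, req: 0×, ctr (λ-bound): 1×
order of uses: acc, ctr, key
typing: well-typed — term : C
ordered ✗ (needs weakening: env, req unused)
linear ✗ (needs weakening: env, req unused)
affine ✓ (no duplicate uses among key, env, acc, req, ctr)
relevant ✗ (needs weakening: env, req unused)
unrestricted ✓ (type-checks (C) and nothing is barred)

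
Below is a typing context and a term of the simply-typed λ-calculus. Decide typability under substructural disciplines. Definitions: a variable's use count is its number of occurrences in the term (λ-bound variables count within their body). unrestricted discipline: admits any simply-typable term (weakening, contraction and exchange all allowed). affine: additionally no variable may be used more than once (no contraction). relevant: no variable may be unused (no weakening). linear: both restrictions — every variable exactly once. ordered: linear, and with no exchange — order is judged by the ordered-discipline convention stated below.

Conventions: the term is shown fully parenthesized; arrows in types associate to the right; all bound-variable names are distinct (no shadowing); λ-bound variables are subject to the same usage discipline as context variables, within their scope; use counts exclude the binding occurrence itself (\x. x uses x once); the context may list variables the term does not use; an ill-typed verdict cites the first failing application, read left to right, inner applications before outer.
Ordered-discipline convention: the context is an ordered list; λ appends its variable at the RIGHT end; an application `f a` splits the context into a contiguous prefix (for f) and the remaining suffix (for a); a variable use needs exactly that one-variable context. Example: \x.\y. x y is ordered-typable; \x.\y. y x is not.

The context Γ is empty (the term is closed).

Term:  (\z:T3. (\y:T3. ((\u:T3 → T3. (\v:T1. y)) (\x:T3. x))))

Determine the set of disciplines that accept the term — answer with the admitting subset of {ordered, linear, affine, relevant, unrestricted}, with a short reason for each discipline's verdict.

admitted in: affine, unrestricted
usage: z (bound): 0×; y (bound): 1×; u (bound): 0×; v (bound): 0×; x (bound): 1×
left-to-right use order: y, x
typing: well-typed at T3 → T3 → T1 → T3
ordered ✗ (unused: z, u, v — weakening required)
linear ✗ (unused: z, u, v — weakening required)
affine ✓ (z, y, u, v, x: no repeats, contraction unneeded)
relevant ✗ (unused: z, u, v — weakening required)
unrestricted ✓ (simply typable at T3 → T3 → T1 → T3; W, C, E all held)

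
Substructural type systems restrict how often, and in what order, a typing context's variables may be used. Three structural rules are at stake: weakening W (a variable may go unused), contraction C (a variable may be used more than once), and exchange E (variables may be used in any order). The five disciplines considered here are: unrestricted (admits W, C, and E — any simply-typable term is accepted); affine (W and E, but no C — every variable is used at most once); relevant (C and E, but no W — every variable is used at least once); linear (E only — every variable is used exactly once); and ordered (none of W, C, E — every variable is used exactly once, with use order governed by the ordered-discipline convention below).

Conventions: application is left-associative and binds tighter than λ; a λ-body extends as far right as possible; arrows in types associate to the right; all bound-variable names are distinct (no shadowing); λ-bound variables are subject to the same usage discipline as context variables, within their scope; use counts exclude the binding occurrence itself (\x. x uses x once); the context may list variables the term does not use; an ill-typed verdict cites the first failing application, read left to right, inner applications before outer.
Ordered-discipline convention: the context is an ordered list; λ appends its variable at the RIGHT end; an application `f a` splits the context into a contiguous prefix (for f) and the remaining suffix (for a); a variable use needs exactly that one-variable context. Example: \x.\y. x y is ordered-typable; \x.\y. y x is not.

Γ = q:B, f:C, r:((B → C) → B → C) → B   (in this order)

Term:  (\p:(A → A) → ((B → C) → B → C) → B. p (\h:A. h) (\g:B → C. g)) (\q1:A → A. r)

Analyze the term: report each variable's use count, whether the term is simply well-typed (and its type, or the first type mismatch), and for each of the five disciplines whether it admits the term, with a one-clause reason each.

variable uses: q ×0; f ×0; r ×1; p (bound) ×1; h (bound) ×1; g (bound) ×1; q1 (bound) ×0
use order (left to right): p, h, g, r
typing: ✓ — B
ordered: ✗, unused: q, f, q1 — weakening required
linear: ✗, unused: q, f, q1 — weakening required
affine: ✓, no duplicate uses among q, f, r, p, h, g, q1
relevant: ✗, unused: q, f, q1 — weakening required
unrestricted: ✓, type-checks (B) and nothing is barred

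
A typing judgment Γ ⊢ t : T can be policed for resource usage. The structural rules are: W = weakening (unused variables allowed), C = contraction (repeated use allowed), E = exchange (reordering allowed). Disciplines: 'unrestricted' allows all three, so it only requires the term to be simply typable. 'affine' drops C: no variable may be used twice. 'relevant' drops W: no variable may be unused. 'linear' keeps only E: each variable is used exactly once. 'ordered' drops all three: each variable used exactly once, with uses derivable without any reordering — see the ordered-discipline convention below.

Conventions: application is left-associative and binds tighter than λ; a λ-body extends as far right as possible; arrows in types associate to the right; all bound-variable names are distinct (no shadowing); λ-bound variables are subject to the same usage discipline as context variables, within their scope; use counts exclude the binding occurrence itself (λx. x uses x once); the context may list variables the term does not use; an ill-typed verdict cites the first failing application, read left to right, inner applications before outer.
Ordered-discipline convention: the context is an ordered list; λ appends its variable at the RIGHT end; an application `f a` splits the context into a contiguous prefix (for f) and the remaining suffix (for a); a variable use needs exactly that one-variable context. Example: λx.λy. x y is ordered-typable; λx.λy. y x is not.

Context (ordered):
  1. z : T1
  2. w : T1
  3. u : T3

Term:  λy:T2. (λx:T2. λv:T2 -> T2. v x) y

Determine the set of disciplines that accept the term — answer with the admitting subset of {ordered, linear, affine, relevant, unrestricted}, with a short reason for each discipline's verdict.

admitted in: affine, unrestricted
variable uses: z: 0; w: 0; u: 0; y (λ-bound): 1; x (λ-bound): 1; v (λ-bound): 1
uses in reading order: v, x, y
typing: ✓ — T2 -> (T2 -> T2) -> T2
ordered: ✗, unused: z, w, u — weakening required
linear: ✗, unused: z, w, u — weakening required
affine: ✓, no duplicate uses among z, w, u, y, x, v
relevant: ✗, unused: z, w, u — weakening required
unrestricted: ✓, type-checks (T2 -> (T2 -> T2) -> T2) and nothing is barred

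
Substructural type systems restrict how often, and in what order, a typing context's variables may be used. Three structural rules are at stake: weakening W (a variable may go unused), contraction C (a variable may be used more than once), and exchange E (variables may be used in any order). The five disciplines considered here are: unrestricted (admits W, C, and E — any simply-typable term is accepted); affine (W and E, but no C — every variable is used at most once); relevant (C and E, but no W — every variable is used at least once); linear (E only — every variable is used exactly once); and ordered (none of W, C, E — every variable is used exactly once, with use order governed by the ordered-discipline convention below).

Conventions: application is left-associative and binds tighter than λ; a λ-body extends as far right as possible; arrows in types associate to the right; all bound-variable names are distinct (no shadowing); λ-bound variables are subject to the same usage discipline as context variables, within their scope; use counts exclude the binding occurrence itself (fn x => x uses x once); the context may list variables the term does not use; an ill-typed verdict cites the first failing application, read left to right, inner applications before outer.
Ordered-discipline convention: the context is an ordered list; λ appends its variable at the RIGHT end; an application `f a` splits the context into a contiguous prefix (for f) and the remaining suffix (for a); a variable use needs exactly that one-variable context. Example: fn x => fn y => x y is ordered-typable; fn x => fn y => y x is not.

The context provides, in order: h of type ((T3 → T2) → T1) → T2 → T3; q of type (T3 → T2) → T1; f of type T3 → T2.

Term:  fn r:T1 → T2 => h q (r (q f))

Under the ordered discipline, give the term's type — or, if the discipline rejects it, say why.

not well-typed under ordered — needs contraction — q ×2
use counts: h=1; q=2; f=1; r (λ-bound)=1
order of uses: h, q, r, q, f
typing: ✓ — (T1 → T2) → T3
all disciplines: ordered ✗, linear ✗, affine ✗, relevant ✓, unrestricted ✓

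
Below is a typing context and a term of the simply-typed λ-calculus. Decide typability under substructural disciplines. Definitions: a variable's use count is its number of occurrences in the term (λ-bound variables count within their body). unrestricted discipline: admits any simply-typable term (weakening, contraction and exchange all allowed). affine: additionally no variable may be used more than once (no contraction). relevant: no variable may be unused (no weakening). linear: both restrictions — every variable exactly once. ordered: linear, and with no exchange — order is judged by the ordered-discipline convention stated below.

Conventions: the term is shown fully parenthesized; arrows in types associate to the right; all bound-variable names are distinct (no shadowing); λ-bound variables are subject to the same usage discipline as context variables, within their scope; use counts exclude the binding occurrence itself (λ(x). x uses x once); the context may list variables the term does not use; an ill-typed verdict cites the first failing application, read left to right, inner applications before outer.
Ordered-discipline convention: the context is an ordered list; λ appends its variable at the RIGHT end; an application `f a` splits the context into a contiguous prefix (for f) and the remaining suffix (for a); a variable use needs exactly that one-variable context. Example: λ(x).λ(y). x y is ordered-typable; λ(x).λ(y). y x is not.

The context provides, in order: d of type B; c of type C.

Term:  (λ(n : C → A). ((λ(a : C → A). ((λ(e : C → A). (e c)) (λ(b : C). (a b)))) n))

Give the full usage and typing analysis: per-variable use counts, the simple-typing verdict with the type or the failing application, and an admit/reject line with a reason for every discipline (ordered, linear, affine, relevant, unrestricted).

variable uses: d: 0; c: 1; n (λ-bound): 1; a (λ-bound): 1; e (λ-bound): 1; b (λ-bound): 1
order of uses: e, c, a, b, n
typing: well-typed — term : (C → A) → A
ordered: ✗ — d never used (weakening)
linear: ✗ — d never used (weakening)
affine: ✓ — no duplicate uses among d, c, n, a, e, b
relevant: ✗ — d never used (weakening)
unrestricted: ✓ — simply typable at (C → A) → A; W, C, E all held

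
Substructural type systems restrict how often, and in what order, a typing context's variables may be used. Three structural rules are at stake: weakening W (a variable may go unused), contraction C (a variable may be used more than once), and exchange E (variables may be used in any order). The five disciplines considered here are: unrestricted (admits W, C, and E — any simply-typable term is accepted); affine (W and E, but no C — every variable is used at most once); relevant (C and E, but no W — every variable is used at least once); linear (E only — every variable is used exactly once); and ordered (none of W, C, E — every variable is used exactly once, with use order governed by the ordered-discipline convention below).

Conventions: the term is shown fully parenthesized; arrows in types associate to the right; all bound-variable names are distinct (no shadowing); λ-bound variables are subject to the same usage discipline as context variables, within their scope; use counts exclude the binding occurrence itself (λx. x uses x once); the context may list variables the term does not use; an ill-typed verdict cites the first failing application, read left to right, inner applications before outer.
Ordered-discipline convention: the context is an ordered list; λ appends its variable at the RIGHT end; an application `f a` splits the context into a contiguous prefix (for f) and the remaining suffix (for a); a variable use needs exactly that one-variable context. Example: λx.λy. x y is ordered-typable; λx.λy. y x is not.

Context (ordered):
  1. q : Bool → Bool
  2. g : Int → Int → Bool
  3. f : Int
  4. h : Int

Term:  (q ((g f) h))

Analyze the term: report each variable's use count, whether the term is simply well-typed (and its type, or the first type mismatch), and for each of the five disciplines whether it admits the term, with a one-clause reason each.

usage: q: 1, g: 1, f: 1, h: 1
left-to-right use order: q, g, f, h
typing: ✓ — Bool
ordered ✓ (q, g, f, h once each; derivable with no W/C/E)
linear ✓ (each of q, g, f, h used exactly once)
affine ✓ (no duplicate uses among q, g, f, h)
relevant ✓ (at least one use each (q, g, f, h))
unrestricted ✓ (type-checks (Bool) and nothing is barred)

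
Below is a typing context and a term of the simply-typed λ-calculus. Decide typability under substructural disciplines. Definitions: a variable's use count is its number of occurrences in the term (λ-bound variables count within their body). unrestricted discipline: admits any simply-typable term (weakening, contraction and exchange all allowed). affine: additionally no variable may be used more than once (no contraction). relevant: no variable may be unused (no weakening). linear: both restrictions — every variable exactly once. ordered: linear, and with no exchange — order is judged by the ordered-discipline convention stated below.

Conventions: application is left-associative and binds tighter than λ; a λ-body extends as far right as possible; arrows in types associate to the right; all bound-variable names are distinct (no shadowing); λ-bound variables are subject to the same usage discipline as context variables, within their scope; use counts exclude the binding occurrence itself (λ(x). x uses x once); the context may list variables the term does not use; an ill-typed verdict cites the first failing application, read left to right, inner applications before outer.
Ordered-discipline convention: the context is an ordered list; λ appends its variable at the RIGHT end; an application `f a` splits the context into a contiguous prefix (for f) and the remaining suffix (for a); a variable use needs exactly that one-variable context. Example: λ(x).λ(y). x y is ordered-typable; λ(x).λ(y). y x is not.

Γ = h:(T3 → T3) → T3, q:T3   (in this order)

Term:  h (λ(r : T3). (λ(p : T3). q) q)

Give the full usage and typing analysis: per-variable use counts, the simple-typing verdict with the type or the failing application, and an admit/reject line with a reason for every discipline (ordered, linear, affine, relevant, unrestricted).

use counts: h: 1; q: 2; r (λ-bound): 0; p (λ-bound): 0
left-to-right use order: h, q, q
typing: well-typed — term : T3
ordered ✗ (uses contraction: q ×2; r, p left unused)
linear ✗ (uses contraction: q ×2; r, p left unused)
affine ✗ (uses contraction: q ×2)
relevant ✗ (r, p left unused)
unrestricted ✓ (simply typable at T3; W, C, E all held)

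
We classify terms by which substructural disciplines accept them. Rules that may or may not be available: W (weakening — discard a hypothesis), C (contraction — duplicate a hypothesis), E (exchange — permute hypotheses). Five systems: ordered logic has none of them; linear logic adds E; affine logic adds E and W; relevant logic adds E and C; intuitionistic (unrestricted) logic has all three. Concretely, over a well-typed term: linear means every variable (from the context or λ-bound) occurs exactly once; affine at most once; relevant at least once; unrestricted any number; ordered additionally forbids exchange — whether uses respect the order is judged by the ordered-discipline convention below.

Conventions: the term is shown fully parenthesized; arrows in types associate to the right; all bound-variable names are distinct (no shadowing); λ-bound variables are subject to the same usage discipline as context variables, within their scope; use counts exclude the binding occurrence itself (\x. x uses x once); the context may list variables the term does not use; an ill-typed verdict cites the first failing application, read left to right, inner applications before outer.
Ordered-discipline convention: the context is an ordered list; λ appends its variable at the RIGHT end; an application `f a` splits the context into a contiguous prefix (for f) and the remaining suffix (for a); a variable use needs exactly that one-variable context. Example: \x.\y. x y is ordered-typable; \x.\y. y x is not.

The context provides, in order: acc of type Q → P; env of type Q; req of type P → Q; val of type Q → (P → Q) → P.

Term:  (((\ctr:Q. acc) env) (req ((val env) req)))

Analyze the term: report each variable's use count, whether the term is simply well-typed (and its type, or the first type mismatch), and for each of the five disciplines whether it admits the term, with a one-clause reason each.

usage: acc: 1, env: 2, req: 2, val: 1, ctr (λ-bound): 0
uses in reading order: acc, env, req, val, env, req
typing: the term checks, with type P
ordered ✗ (uses contraction: env ×2, req ×2; unused: ctr — weakening required)
linear ✗ (uses contraction: env ×2, req ×2; unused: ctr — weakening required)
affine ✗ (uses contraction: env ×2, req ×2)
relevant ✗ (unused: ctr — weakening required)
unrestricted ✓ (simply typable at P; W, C, E all held)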